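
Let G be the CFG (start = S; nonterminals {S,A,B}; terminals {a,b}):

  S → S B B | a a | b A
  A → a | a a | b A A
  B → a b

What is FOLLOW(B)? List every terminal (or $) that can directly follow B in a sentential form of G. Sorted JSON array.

Compute FIRST by fixpoint:
pass 1:
  A via A→a: +{a}
  A via A→b A A: +{b}
  B via B→a b: +{a}
  S via S→a a: +{a}
  S via S→b A: +{b}
  S: {a,b}  A: {a,b}  B: {a}
pass 2: done
  S: {a,b}  A: {a,b}  B: {a}

Compute FOLLOW by fixpoint:
seed FOLLOW(S) with $
round 1:
  A→b A A: FOLLOW(A) ⊇ FIRST(A) = {a,b}; new: +{a,b}
  S→S B B: FOLLOW(S) ⊇ FIRST(B) = {a}; new: +{a}
  S→S B B: FOLLOW(B) ⊇ FIRST(B) = {a}; new: +{a}
  S→S B B: FOLLOW(B) ⊇ FOLLOW(S) ⊇ {$,a}; new: +{$}
  S→b A: FOLLOW(A) ⊇ FOLLOW(S) ⊇ {$,a}; new: +{$}
  FOLLOW(S)={$,a}  FOLLOW(A)={$,a,b}  FOLLOW(B)={$,a}
round 2: done
  FOLLOW(S)={$,a}  FOLLOW(A)={$,a,b}  FOLLOW(B)={$,a}

FOLLOW(B) = ["$", "a"]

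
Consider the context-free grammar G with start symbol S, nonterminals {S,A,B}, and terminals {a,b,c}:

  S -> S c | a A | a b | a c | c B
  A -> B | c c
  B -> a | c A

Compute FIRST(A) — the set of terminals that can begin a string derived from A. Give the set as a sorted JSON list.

FIRST iteration:
[1]
  A via A→c c: +{c}
  B via B→a: +{a}
  B via B→c A: +{c}
  S via S→a A: +{a}
  S via S→c B: +{c}
  S: {a,c}  A: {c}  B: {a,c}
[2]
  A via A→B: +{a}
  S: {a,c}  A: {a,c}  B: {a,c}
[3] done
  S: {a,c}  A: {a,c}  B: {a,c}

FIRST(A) = ["a", "c"]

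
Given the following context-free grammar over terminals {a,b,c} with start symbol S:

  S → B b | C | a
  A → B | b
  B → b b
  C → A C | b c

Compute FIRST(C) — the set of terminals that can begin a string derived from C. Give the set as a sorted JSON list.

FIRST iteration:
pass 1:
  A via A→b: +{b}
  B via B→b b: +{b}
  C via C→A C: +{b}
  S via S→B b: +{b}
  S via S→a: +{a}
  S: {a,b}  A: {b}  B: {b}  C: {b}
pass 2: done
  S: {a,b}  A: {b}  B: {b}  C: {b}

FIRST(C) = ["b"]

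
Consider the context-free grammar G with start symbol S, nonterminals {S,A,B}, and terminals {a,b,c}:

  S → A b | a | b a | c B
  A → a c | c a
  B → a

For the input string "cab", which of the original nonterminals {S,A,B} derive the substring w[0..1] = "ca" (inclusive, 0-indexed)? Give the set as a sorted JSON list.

CNF form of G:
  S -> A T2 | T1 B | T2 T0 | a
  A -> T0 T1 | T1 T0
  B -> a
  T0 -> a
  T1 -> c
  T2 -> b

CYK table (by increasing span) (cells [i..j] with 0 ≤ i ≤ j ≤ 1 only):
  cell(0,0) c: {T1}  orig:{}
  cell(1,1) a: {B,S,T0}  orig:{B,S}
  cell(0,1) ca: {A,S}

Original NTs in T[0,1] deriving "ca": ["A", "S"]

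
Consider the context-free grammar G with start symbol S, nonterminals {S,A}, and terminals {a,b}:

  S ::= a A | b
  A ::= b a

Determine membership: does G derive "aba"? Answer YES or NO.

CNF form of G:
  S -> T1 A | b
  A -> T0 T1
  T0 -> b
  T1 -> a

CYK fill:
  T[0,0] 'a' = {T1}  orig:{}
  T[1,1] 'b' = {S,T0}  orig:{S}
  T[2,2] 'a' = {T1}  orig:{}
  T[0,1] 'ab' = ∅
  T[1,2] 'ba' = {A}
  T[0,2] 'aba' = {S}

S ∈ T[0,2] ⇒ YES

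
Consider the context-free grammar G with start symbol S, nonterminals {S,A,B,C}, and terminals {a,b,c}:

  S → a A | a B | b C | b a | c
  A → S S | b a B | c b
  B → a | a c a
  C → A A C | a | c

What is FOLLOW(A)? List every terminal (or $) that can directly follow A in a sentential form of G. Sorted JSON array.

FIRST iteration:
round 1:
  A via A→b a B: +{b}
  A via A→c b: +{c}
  B via B→a: +{a}
  C via C→A A C: +{b,c}
  C via C→a: +{a}
  S via S→a A: +{a}
  S via S→b C: +{b}
  S via S→c: +{c}
  FIRST(S)={a,b,c}  FIRST(A)={b,c}  FIRST(B)={a}  FIRST(C)={a,b,c}
round 2:
  A via A→S S: +{a}
  FIRST(S)={a,b,c}  FIRST(A)={a,b,c}  FIRST(B)={a}  FIRST(C)={a,b,c}
round 3: — fixpoint
  FIRST(S)={a,b,c}  FIRST(A)={a,b,c}  FIRST(B)={a}  FIRST(C)={a,b,c}

FOLLOW iteration:
seed FOLLOW(S) with $
pass 1:
  A→S S: FOLLOW(S) ⊇ FIRST(S) = {a,b,c}; new: +{a,b,c}
  C→A A C: FOLLOW(A) ⊇ FIRST(A) = {a,b,c}; new: +{a,b,c}
  S→a A: FOLLOW(A) ⊇ FOLLOW(S) ⊇ {$,a,b,c}; new: +{$}
  S→a B: FOLLOW(B) ⊇ FOLLOW(S) ⊇ {$,a,b,c}; new: +{$,a,b,c}
  S→b C: FOLLOW(C) ⊇ FOLLOW(S) ⊇ {$,a,b,c}; new: +{$,a,b,c}
  FOLLOW(S)={$,a,b,c}  FOLLOW(A)={$,a,b,c}  FOLLOW(B)={$,a,b,c}  FOLLOW(C)={$,a,b,c}
pass 2: (stable)
  FOLLOW(S)={$,a,b,c}  FOLLOW(A)={$,a,b,c}  FOLLOW(B)={$,a,b,c}  FOLLOW(C)={$,a,b,c}

FOLLOW(A) = ["$", "a", "b", "c"]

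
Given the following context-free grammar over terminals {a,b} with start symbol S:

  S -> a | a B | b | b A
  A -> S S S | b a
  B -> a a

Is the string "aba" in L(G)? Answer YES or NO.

Convert to CNF:
  S -> T0 A | T1 B | a | b
  A -> S X2 | T0 T1
  B -> T1 T1
  T0 -> b
  T1 -> a
  X2 -> S S

CYK table (by increasing span):
  cell(0,0) a: {S,T1}  orig:{S}
  cell(1,1) b: {S,T0}  orig:{S}
  cell(2,2) a: {S,T1}  orig:{S}
  cell(0,1) ab: {X2}  orig:{}
  cell(1,2) ba: {A,X2}  orig:{A}
  cell(0,2) aba: {A}

S ∉ T[0,2] ⇒ NO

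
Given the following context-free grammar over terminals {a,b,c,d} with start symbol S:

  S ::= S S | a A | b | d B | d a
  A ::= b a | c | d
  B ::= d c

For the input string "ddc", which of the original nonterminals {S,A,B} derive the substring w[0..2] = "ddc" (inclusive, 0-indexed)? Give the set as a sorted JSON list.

CNF form of G:
  S -> S S | T1 A | T2 B | T2 T1 | b
  A -> T0 T1 | c | d
  B -> T2 T3
  T0 -> b
  T1 -> a
  T2 -> d
  T3 -> c

CYK fill (cells [i..j] with 0 ≤ i ≤ j ≤ 2 only):
  [0..0]={A,T2}  "d"  orig:{A}
  [1..1]={A,T2}  "d"  orig:{A}
  [2..2]={A,T3}  "c"  orig:{A}
  [0..1]=∅  "dd"
  [1..2]={B}  "dc"
  [0..2]={S}  "ddc"

Original NTs in T[0,2] deriving "ddc": ["S"]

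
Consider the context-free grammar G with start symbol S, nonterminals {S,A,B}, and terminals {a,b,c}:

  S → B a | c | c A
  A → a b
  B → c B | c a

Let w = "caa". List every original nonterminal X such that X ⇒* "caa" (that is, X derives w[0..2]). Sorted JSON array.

Convert to CNF:
  S -> B T0 | T2 A | c
  A -> T0 T1
  B -> T2 B | T2 T0
  T0 -> a
  T1 -> b
  T2 -> c

Fill CYK table bottom-up (cells [i..j] with 0 ≤ i ≤ j ≤ 2 only):
  T[0,0] 'c' = {S,T2}  orig:{S}
  T[1,1] 'a' = {T0}  orig:{}
  T[2,2] 'a' = {T0}  orig:{}
  T[0,1] 'ca' = {B}
  T[1,2] 'aa' = ∅
  T[0,2] 'caa' = {S}

Original NTs in T[0,2] deriving "caa": ["S"]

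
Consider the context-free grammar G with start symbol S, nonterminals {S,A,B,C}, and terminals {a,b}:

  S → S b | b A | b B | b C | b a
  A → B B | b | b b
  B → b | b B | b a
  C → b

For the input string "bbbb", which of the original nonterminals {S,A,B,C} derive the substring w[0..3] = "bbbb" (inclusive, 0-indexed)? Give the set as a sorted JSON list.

CNF form of G:
  S -> S T0 | T0 A | T0 B | T0 C | T0 T1
  A -> B B | T0 T0 | b
  B -> T0 B | T0 T1 | b
  C -> b
  T0 -> b
  T1 -> a

CYK fill, restricted to cells inside w[0..3]:
  [0..0]={A,B,C,T0}  "b"  orig:{A,B,C}
  [1..1]={A,B,C,T0}  "b"  orig:{A,B,C}
  [2..2]={A,B,C,T0}  "b"  orig:{A,B,C}
  [3..3]={A,B,C,T0}  "b"  orig:{A,B,C}
  [0..1]={A,B,S}  "bb"
  [1..2]={A,B,S}  "bb"
  [2..3]={A,B,S}  "bb"
  [0..2]={A,B,S}  "bbb"
  [1..3]={A,B,S}  "bbb"
  [0..3]={A,B,S}  "bbbb"

Original NTs in T[0,3] deriving "bbbb": ["A", "B", "S"]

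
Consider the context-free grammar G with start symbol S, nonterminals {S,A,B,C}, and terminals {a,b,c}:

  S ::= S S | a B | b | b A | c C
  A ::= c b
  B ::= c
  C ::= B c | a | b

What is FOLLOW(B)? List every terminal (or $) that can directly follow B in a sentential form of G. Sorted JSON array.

FIRST iteration:
iter 1:
  A via A→c b: +{c}
  B via B→c: +{c}
  C via C→B c: +{c}
  C via C→a: +{a}
  C via C→b: +{b}
  S via S→a B: +{a}
  S via S→b: +{b}
  S via S→c C: +{c}
  FIRST(S)={a,b,c}  FIRST(A)={c}  FIRST(B)={c}  FIRST(C)={a,b,c}
iter 2: — fixpoint
  FIRST(S)={a,b,c}  FIRST(A)={c}  FIRST(B)={c}  FIRST(C)={a,b,c}

FOLLOW iteration:
seed FOLLOW(S) with $
iter 1:
  C→B c: FOLLOW(B) ⊇ FIRST(c) = {c}; new: +{c}
  S→S S: FOLLOW(S) ⊇ FIRST(S) = {a,b,c}; new: +{a,b,c}
  S→a B: FOLLOW(B) ⊇ FOLLOW(S) ⊇ {$,a,b,c}; new: +{$,a,b}
  S→b A: FOLLOW(A) ⊇ FOLLOW(S) ⊇ {$,a,b,c}; new: +{$,a,b,c}
  S→c C: FOLLOW(C) ⊇ FOLLOW(S) ⊇ {$,a,b,c}; new: +{$,a,b,c}
  FOLLOW(S)={$,a,b,c}  FOLLOW(A)={$,a,b,c}  FOLLOW(B)={$,a,b,c}  FOLLOW(C)={$,a,b,c}
iter 2: done
  FOLLOW(S)={$,a,b,c}  FOLLOW(A)={$,a,b,c}  FOLLOW(B)={$,a,b,c}  FOLLOW(C)={$,a,b,c}

FOLLOW(B) = ["$", "a", "b", "c"]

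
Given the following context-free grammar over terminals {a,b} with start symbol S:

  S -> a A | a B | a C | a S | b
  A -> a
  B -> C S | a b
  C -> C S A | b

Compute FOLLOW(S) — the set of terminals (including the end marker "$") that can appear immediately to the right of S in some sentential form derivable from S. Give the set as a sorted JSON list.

FIRST iteration:
iter 1:
  A via A→a: +{a}
  B via B→a b: +{a}
  C via C→b: +{b}
  S via S→a A: +{a}
  S via S→b: +{b}
  FIRST[S]={a,b}  FIRST[A]={a}  FIRST[B]={a}  FIRST[C]={b}
iter 2:
  B via B→C S: +{b}
  FIRST[S]={a,b}  FIRST[A]={a}  FIRST[B]={a,b}  FIRST[C]={b}
iter 3: (stable)
  FIRST[S]={a,b}  FIRST[A]={a}  FIRST[B]={a,b}  FIRST[C]={b}

Compute FOLLOW by fixpoint:
seed FOLLOW(S) with $
pass 1:
  B→C S: FOLLOW(C) ⊇ FIRST(S) = {a,b}; new: +{a,b}
  C→C S A: FOLLOW(S) ⊇ FIRST(A) = {a}; new: +{a}
  C→C S A: FOLLOW(A) ⊇ FOLLOW(C) ⊇ {a,b}; new: +{a,b}
  S→a A: FOLLOW(A) ⊇ FOLLOW(S) ⊇ {$,a}; new: +{$}
  S→a B: FOLLOW(B) ⊇ FOLLOW(S) ⊇ {$,a}; new: +{$,a}
  S→a C: FOLLOW(C) ⊇ FOLLOW(S) ⊇ {$,a}; new: +{$}
  FOLLOW(S)={$,a}  FOLLOW(A)={$,a,b}  FOLLOW(B)={$,a}  FOLLOW(C)={$,a,b}
pass 2: — fixpoint
  FOLLOW(S)={$,a}  FOLLOW(A)={$,a,b}  FOLLOW(B)={$,a}  FOLLOW(C)={$,a,b}

FOLLOW(S) = ["$", "a"]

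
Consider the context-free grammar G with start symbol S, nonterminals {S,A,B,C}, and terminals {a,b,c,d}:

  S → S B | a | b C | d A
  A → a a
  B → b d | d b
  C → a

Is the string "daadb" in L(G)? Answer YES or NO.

Convert to CNF:
  S -> S B | T1 C | T2 A | a
  A -> T0 T0
  B -> T1 T2 | T2 T1
  C -> a
  T0 -> a
  T1 -> b
  T2 -> d

Fill CYK table bottom-up:
  T[0,0] 'd' = {T2}  orig:{}
  T[1,1] 'a' = {C,S,T0}  orig:{C,S}
  T[2,2] 'a' = {C,S,T0}  orig:{C,S}
  T[3,3] 'd' = {T2}  orig:{}
  T[4,4] 'b' = {T1}  orig:{}
  T[0,1] 'da' = ∅
  T[1,2] 'aa' = {A}
  T[2,3] 'ad' = ∅
  T[3,4] 'db' = {B}
  T[0,2] 'daa' = {S}
  T[1,3] 'aad' = ∅
  T[2,4] 'adb' = {S}
  T[0,3] 'daad' = ∅
  T[1,4] 'aadb' = ∅
  T[0,4] 'daadb' = {S}

S ∈ T[0,4] ⇒ YES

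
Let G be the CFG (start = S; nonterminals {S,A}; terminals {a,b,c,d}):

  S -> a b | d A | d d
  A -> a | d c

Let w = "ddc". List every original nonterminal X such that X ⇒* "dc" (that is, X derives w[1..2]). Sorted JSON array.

CNF form of G:
  S -> T0 A | T0 T0 | T2 T3
  A -> T0 T1 | a
  T0 -> d
  T1 -> c
  T2 -> a
  T3 -> b

Fill CYK table bottom-up (cells [i..j] with 1 ≤ i ≤ j ≤ 2 only):
  cell(1,1) d: {T0}  orig:{}
  cell(2,2) c: {T1}  orig:{}
  cell(1,2) dc: {A}

Original NTs in T[1,2] deriving "dc": ["A"]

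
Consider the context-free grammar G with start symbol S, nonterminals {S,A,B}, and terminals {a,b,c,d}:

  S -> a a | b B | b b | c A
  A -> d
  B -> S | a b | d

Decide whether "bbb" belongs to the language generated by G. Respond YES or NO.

CNF form of G:
  S -> T0 T0 | T1 B | T1 T1 | T2 A
  A -> d
  B -> T0 T0 | T0 T1 | T1 B | T1 T1 | T2 A | d
  T0 -> a
  T1 -> b
  T2 -> c

Fill CYK table bottom-up:
  [0..0]={T1}  "b"  orig:{}
  [1..1]={T1}  "b"  orig:{}
  [2..2]={T1}  "b"  orig:{}
  [0..1]={B,S}  "bb"
  [1..2]={B,S}  "bb"
  [0..2]={B,S}  "bbb"

S ∈ T[0,2] ⇒ YES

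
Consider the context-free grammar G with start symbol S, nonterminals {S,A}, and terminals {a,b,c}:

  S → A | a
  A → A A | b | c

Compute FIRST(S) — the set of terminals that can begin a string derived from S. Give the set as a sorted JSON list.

FIRST iteration:
iter 1:
  A via A→b: +{b}
  A via A→c: +{c}
  S via S→A: +{b,c}
  S via S→a: +{a}
  FIRST(S)={a,b,c}  FIRST(A)={b,c}
iter 2: (no change)
  FIRST(S)={a,b,c}  FIRST(A)={b,c}

FIRST(S) = ["a", "b", "c"]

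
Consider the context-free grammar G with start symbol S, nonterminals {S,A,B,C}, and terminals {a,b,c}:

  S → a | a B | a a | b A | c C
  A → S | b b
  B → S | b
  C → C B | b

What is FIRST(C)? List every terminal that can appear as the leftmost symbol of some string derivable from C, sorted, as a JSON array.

FIRST iteration:
round 1:
  A via A→b b: +{b}
  B via B→b: +{b}
  C via C→b: +{b}
  S via S→a: +{a}
  S via S→b A: +{b}
  S via S→c C: +{c}
  FIRST(S)={a,b,c}  FIRST(A)={b}  FIRST(B)={b}  FIRST(C)={b}
round 2:
  A via A→S: +{a,c}
  B via B→S: +{a,c}
  FIRST(S)={a,b,c}  FIRST(A)={a,b,c}  FIRST(B)={a,b,c}  FIRST(C)={b}
round 3: — fixpoint
  FIRST(S)={a,b,c}  FIRST(A)={a,b,c}  FIRST(B)={a,b,c}  FIRST(C)={b}

FIRST(C) = ["b"]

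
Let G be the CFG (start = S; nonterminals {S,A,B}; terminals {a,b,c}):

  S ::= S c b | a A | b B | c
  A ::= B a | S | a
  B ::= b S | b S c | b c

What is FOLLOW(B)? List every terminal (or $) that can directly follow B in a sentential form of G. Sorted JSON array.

FIRST sets, iterate to fixpoint:
round 1:
  A via A→a: +{a}
  B via B→b S: +{b}
  S via S→a A: +{a}
  S via S→b B: +{b}
  S via S→c: +{c}
  FIRST(S)={a,b,c}  FIRST(A)={a}  FIRST(B)={b}
round 2:
  A via A→B a: +{b}
  A via A→S: +{c}
  FIRST(S)={a,b,c}  FIRST(A)={a,b,c}  FIRST(B)={b}
round 3: (stable)
  FIRST(S)={a,b,c}  FIRST(A)={a,b,c}  FIRST(B)={b}

FOLLOW iteration:
initialize: $ ∈ FOLLOW(S)
round 1:
  A→B a: FOLLOW(B) ⊇ FIRST(a) = {a}; new: +{a}
  B→b S: FOLLOW(S) ⊇ FOLLOW(B) ⊇ {a}; new: +{a}
  B→b S c: FOLLOW(S) ⊇ FIRST(c) = {c}; new: +{c}
  S→a A: FOLLOW(A) ⊇ FOLLOW(S) ⊇ {$,a,c}; new: +{$,a,c}
  S→b B: FOLLOW(B) ⊇ FOLLOW(S) ⊇ {$,a,c}; new: +{$,c}
  FOLLOW(S)={$,a,c}  FOLLOW(A)={$,a,c}  FOLLOW(B)={$,a,c}
round 2: done
  FOLLOW(S)={$,a,c}  FOLLOW(A)={$,a,c}  FOLLOW(B)={$,a,c}

FOLLOW(B) = ["$", "a", "c"]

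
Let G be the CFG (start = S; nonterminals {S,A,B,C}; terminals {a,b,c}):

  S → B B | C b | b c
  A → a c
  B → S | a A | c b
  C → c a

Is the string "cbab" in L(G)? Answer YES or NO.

Convert to CNF:
  S -> B B | C T2 | T2 T1
  A -> T0 T1
  B -> B B | C T2 | T0 A | T1 T2 | T2 T1
  C -> T1 T0
  T0 -> a
  T1 -> c
  T2 -> b

Fill CYK table bottom-up:
  T[0,0] 'c' = {T1}  orig:{}
  T[1,1] 'b' = {T2}  orig:{}
  T[2,2] 'a' = {T0}  orig:{}
  T[3,3] 'b' = {T2}  orig:{}
  T[0,1] 'cb' = {B}
  T[1,2] 'ba' = ∅
  T[2,3] 'ab' = ∅
  T[0,2] 'cba' = ∅
  T[1,3] 'bab' = ∅
  T[0,3] 'cbab' = ∅

S ∉ T[0,3] ⇒ NO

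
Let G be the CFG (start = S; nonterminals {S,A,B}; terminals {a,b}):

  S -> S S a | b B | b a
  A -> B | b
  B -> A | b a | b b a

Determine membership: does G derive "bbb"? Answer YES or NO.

CNF form of G:
  S -> S X4 | T0 B | T0 T1
  A -> T0 T1 | T0 X2 | b
  B -> T0 T1 | T0 X3 | b
  T0 -> b
  T1 -> a
  X2 -> T0 T1
  X3 -> T0 T1
  X4 -> S T1

CYK fill:
  cell(0,0) b: {A,B,T0}  orig:{A,B}
  cell(1,1) b: {A,B,T0}  orig:{A,B}
  cell(2,2) b: {A,B,T0}  orig:{A,B}
  cell(0,1) bb: {S}
  cell(1,2) bb: {S}
  cell(0,2) bbb: ∅

S ∉ T[0,2] ⇒ NO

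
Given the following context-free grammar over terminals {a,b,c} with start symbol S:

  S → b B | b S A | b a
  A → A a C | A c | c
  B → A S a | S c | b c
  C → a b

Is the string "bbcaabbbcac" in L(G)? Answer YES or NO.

Convert to CNF:
  S -> T2 B | T2 T0 | T2 X5
  A -> A T1 | A X3 | c
  B -> A X4 | S T1 | T2 T1
  C -> T0 T2
  T0 -> a
  T1 -> c
  T2 -> b
  X3 -> T0 C
  X4 -> S T0
  X5 -> S A

CYK fill:
  cell(0,0) b: {T2}  orig:{}
  cell(1,1) b: {T2}  orig:{}
  cell(2,2) c: {A,T1}  orig:{A}
  cell(3,3) a: {T0}  orig:{}
  cell(4,4) a: {T0}  orig:{}
  cell(5,5) b: {T2}  orig:{}
  cell(6,6) b: {T2}  orig:{}
  cell(7,7) b: {T2}  orig:{}
  cell(8,8) c: {A,T1}  orig:{A}
  cell(9,9) a: {T0}  orig:{}
  cell(10,10) c: {A,T1}  orig:{A}
  cell(0,1) bb: ∅
  cell(1,2) bc: {B}
  cell(2,3) ca: ∅
  cell(3,4) aa: ∅
  cell(4,5) ab: {C}
  cell(5,6) bb: ∅
  cell(6,7) bb: ∅
  cell(7,8) bc: {B}
  cell(8,9) ca: ∅
  cell(9,10) ac: ∅
  cell(0,2) bbc: {S}
  cell(1,3) bca: ∅
  cell(2,4) caa: ∅
  cell(3,5) aab: {X3}  orig:{}
  cell(4,6) abb: ∅
  cell(5,7) bbb: ∅
  cell(6,8) bbc: {S}
  cell(7,9) bca: ∅
  cell(8,10) cac: ∅
  cell(0,3) bbca: {X4}  orig:{}
  cell(1,4) bcaa: ∅
  cell(2,5) caab: {A}
  cell(3,6) aabb: ∅
  cell(4,7) abbb: ∅
  cell(5,8) bbbc: ∅
  cell(6,9) bbca: {X4}  orig:{}
  cell(7,10) bcac: ∅
  cell(0,4) bbcaa: ∅
  cell(1,5) bcaab: ∅
  cell(2,6) caabb: ∅
  cell(3,7) aabbb: ∅
  cell(4,8) abbbc: ∅
  cell(5,9) bbbca: ∅
  cell(6,10) bbcac: ∅
  cell(0,5) bbcaab: ∅
  cell(1,6) bcaabb: ∅
  cell(2,7) caabbb: ∅
  cell(3,8) aabbbc: ∅
  cell(4,9) abbbca: ∅
  cell(5,10) bbbcac: ∅
  cell(0,6) bbcaabb: ∅
  cell(1,7) bcaabbb: ∅
  cell(2,8) caabbbc: ∅
  cell(3,9) aabbbca: ∅
  cell(4,10) abbbcac: ∅
  cell(0,7) bbcaabbb: ∅
  cell(1,8) bcaabbbc: ∅
  cell(2,9) caabbbca: {B}
  cell(3,10) aabbbcac: ∅
  cell(0,8) bbcaabbbc: ∅
  cell(1,9) bcaabbbca: {S}
  cell(2,10) caabbbcac: ∅
  cell(0,9) bbcaabbbca: ∅
  cell(1,10) bcaabbbcac: {B,X5}  orig:{B}
  cell(0,10) bbcaabbbcac: {S}

S ∈ T[0,10] ⇒ YES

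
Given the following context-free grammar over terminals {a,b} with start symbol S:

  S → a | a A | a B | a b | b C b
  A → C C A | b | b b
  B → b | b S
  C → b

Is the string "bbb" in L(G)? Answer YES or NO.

CNF form of G:
  S -> T0 X3 | T1 A | T1 B | T1 T0 | a
  A -> C X2 | T0 T0 | b
  B -> T0 S | b
  C -> b
  T0 -> b
  T1 -> a
  X2 -> C A
  X3 -> C T0

CYK fill:
  T[0,0] 'b' = {A,B,C,T0}  orig:{A,B,C}
  T[1,1] 'b' = {A,B,C,T0}  orig:{A,B,C}
  T[2,2] 'b' = {A,B,C,T0}  orig:{A,B,C}
  T[0,1] 'bb' = {A,X2,X3}  orig:{A}
  T[1,2] 'bb' = {A,X2,X3}  orig:{A}
  T[0,2] 'bbb' = {A,S,X2}  orig:{A,S}

S ∈ T[0,2] ⇒ YES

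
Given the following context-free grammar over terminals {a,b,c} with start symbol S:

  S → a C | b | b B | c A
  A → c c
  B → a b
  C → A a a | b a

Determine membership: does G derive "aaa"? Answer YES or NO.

CNF form of G:
  S -> T0 A | T1 C | T2 B | b
  A -> T0 T0
  B -> T1 T2
  C -> A X3 | T2 T1
  T0 -> c
  T1 -> a
  T2 -> b
  X3 -> T1 T1

CYK table (by increasing span):
  cell(0,0) a: {T1}  orig:{}
  cell(1,1) a: {T1}  orig:{}
  cell(2,2) a: {T1}  orig:{}
  cell(0,1) aa: {X3}  orig:{}
  cell(1,2) aa: {X3}  orig:{}
  cell(0,2) aaa: ∅

S ∉ T[0,2] ⇒ NO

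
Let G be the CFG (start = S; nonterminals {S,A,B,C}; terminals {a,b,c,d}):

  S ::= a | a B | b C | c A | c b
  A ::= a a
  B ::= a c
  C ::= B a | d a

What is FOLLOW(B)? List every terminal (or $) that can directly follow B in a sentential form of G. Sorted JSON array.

FIRST sets, iterate to fixpoint:
round 1:
  A via A→a a: +{a}
  B via B→a c: +{a}
  C via C→B a: +{a}
  C via C→d a: +{d}
  S via S→a: +{a}
  S via S→b C: +{b}
  S via S→c A: +{c}
  S: {a,b,c}  A: {a}  B: {a}  C: {a,d}
round 2: (no change)
  S: {a,b,c}  A: {a}  B: {a}  C: {a,d}

Compute FOLLOW by fixpoint:
FOLLOW(S) := {$}
[1]
  C→B a: FOLLOW(B) ⊇ FIRST(a) = {a}; new: +{a}
  S→a B: FOLLOW(B) ⊇ FOLLOW(S) ⊇ {$}; new: +{$}
  S→b C: FOLLOW(C) ⊇ FOLLOW(S) ⊇ {$}; new: +{$}
  S→c A: FOLLOW(A) ⊇ FOLLOW(S) ⊇ {$}; new: +{$}
  FOLLOW[S]={$}  FOLLOW[A]={$}  FOLLOW[B]={$,a}  FOLLOW[C]={$}
[2] (no change)
  FOLLOW[S]={$}  FOLLOW[A]={$}  FOLLOW[B]={$,a}  FOLLOW[C]={$}

FOLLOW(B) = ["$", "a"]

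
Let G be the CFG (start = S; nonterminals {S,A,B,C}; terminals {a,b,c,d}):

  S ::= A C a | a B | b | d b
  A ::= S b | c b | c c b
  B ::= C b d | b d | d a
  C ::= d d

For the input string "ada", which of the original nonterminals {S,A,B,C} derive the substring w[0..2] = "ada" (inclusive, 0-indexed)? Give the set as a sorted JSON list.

Convert to CNF:
  S -> A X6 | T2 T0 | T3 B | b
  A -> S T0 | T1 T0 | T1 X4
  B -> C X5 | T0 T2 | T2 T3
  C -> T2 T2
  T0 -> b
  T1 -> c
  T2 -> d
  T3 -> a
  X4 -> T1 T0
  X5 -> T0 T2
  X6 -> C T3

Fill CYK table bottom-up — only the sub-triangle for w[0..2]:
  T[0,0] 'a' = {T3}  orig:{}
  T[1,1] 'd' = {T2}  orig:{}
  T[2,2] 'a' = {T3}  orig:{}
  T[0,1] 'ad' = ∅
  T[1,2] 'da' = {B}
  T[0,2] 'ada' = {S}

Original NTs in T[0,2] deriving "ada": ["S"]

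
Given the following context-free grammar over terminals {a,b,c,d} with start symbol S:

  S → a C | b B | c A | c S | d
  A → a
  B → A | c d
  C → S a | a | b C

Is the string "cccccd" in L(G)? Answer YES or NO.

Convert to CNF:
  S -> T0 A | T0 S | T2 C | T3 B | d
  A -> a
  B -> T0 T1 | a
  C -> S T2 | T3 C | a
  T0 -> c
  T1 -> d
  T2 -> a
  T3 -> b

Fill CYK table bottom-up:
  T[0,0] 'c' = {T0}  orig:{}
  T[1,1] 'c' = {T0}  orig:{}
  T[2,2] 'c' = {T0}  orig:{}
  T[3,3] 'c' = {T0}  orig:{}
  T[4,4] 'c' = {T0}  orig:{}
  T[5,5] 'd' = {S,T1}  orig:{S}
  T[0,1] 'cc' = ∅
  T[1,2] 'cc' = ∅
  T[2,3] 'cc' = ∅
  T[3,4] 'cc' = ∅
  T[4,5] 'cd' = {B,S}
  T[0,2] 'ccc' = ∅
  T[1,3] 'ccc' = ∅
  T[2,4] 'ccc' = ∅
  T[3,5] 'ccd' = {S}
  T[0,3] 'cccc' = ∅
  T[1,4] 'cccc' = ∅
  T[2,5] 'cccd' = {S}
  T[0,4] 'ccccc' = ∅
  T[1,5] 'ccccd' = {S}
  T[0,5] 'cccccd' = {S}

S ∈ T[0,5] ⇒ YES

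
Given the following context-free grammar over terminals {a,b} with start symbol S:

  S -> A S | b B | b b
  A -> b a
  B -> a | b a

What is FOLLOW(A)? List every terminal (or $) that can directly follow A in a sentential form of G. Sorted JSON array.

FIRST iteration:
[1]
  A via A→b a: +{b}
  B via B→a: +{a}
  B via B→b a: +{b}
  S via S→A S: +{b}
  FIRST[S]={b}  FIRST[A]={b}  FIRST[B]={a,b}
[2] done
  FIRST[S]={b}  FIRST[A]={b}  FIRST[B]={a,b}

FOLLOW sets:
initialize: $ ∈ FOLLOW(S)
pass 1:
  S→A S: FOLLOW(A) ⊇ FIRST(S) = {b}; new: +{b}
  S→b B: FOLLOW(B) ⊇ FOLLOW(S) ⊇ {$}; new: +{$}
  FOLLOW(S)={$}  FOLLOW(A)={b}  FOLLOW(B)={$}
pass 2: — fixpoint
  FOLLOW(S)={$}  FOLLOW(A)={b}  FOLLOW(B)={$}

FOLLOW(A) = ["b"]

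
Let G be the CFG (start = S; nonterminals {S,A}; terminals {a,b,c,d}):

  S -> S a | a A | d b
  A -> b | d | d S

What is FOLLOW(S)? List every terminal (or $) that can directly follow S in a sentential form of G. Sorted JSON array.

Compute FIRST by fixpoint:
pass 1:
  A via A→b: +{b}
  A via A→d: +{d}
  S via S→a A: +{a}
  S via S→d b: +{d}
  FIRST(S)={a,d}  FIRST(A)={b,d}
pass 2: done
  FIRST(S)={a,d}  FIRST(A)={b,d}

FOLLOW iteration:
seed FOLLOW(S) with $
iter 1:
  S→S a: FOLLOW(S) ⊇ FIRST(a) = {a}; new: +{a}
  S→a A: FOLLOW(A) ⊇ FOLLOW(S) ⊇ {$,a}; new: +{$,a}
  S: {$,a}  A: {$,a}
iter 2: done
  S: {$,a}  A: {$,a}

FOLLOW(S) = ["$", "a"]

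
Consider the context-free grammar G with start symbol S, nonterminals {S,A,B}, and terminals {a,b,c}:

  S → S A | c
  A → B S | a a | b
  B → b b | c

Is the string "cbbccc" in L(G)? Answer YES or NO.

CNF form of G:
  S -> S A | c
  A -> B S | T0 T0 | b
  B -> T1 T1 | c
  T0 -> a
  T1 -> b

CYK fill:
  T[0,0] 'c' = {B,S}
  T[1,1] 'b' = {A,T1}  orig:{A}
  T[2,2] 'b' = {A,T1}  orig:{A}
  T[3,3] 'c' = {B,S}
  T[4,4] 'c' = {B,S}
  T[5,5] 'c' = {B,S}
  T[0,1] 'cb' = {S}
  T[1,2] 'bb' = {B}
  T[2,3] 'bc' = ∅
  T[3,4] 'cc' = {A}
  T[4,5] 'cc' = {A}
  T[0,2] 'cbb' = {S}
  T[1,3] 'bbc' = {A}
  T[2,4] 'bcc' = ∅
  T[3,5] 'ccc' = {S}
  T[0,3] 'cbbc' = {S}
  T[1,4] 'bbcc' = ∅
  T[2,5] 'bccc' = ∅
  T[0,4] 'cbbcc' = {S}
  T[1,5] 'bbccc' = {A}
  T[0,5] 'cbbccc' = {S}

S ∈ T[0,5] ⇒ YES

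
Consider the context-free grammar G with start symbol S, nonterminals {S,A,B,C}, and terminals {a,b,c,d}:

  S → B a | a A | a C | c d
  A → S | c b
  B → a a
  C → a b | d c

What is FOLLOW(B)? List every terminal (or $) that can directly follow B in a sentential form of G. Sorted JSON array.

FIRST iteration:
[1]
  A via A→c b: +{c}
  B via B→a a: +{a}
  C via C→a b: +{a}
  C via C→d c: +{d}
  S via S→B a: +{a}
  S via S→c d: +{c}
  FIRST(S)={a,c}  FIRST(A)={c}  FIRST(B)={a}  FIRST(C)={a,d}
[2]
  A via A→S: +{a}
  FIRST(S)={a,c}  FIRST(A)={a,c}  FIRST(B)={a}  FIRST(C)={a,d}
[3] — fixpoint
  FIRST(S)={a,c}  FIRST(A)={a,c}  FIRST(B)={a}  FIRST(C)={a,d}

FOLLOW iteration:
seed FOLLOW(S) with $
round 1:
  S→B a: FOLLOW(B) ⊇ FIRST(a) = {a}; new: +{a}
  S→a A: FOLLOW(A) ⊇ FOLLOW(S) ⊇ {$}; new: +{$}
  S→a C: FOLLOW(C) ⊇ FOLLOW(S) ⊇ {$}; new: +{$}
  FOLLOW(S)={$}  FOLLOW(A)={$}  FOLLOW(B)={a}  FOLLOW(C)={$}
round 2: — fixpoint
  FOLLOW(S)={$}  FOLLOW(A)={$}  FOLLOW(B)={a}  FOLLOW(C)={$}

FOLLOW(B) = ["a"]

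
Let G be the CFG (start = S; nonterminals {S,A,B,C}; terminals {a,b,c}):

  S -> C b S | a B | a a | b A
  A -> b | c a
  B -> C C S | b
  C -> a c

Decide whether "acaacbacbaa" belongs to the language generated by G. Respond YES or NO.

CNF form of G:
  S -> C X4 | T1 B | T1 T1 | T2 A
  A -> T0 T1 | b
  B -> C X3 | b
  C -> T1 T0
  T0 -> c
  T1 -> a
  T2 -> b
  X3 -> C S
  X4 -> T2 S

Fill CYK table bottom-up:
  T[0,0] 'a' = {T1}  orig:{}
  T[1,1] 'c' = {T0}  orig:{}
  T[2,2] 'a' = {T1}  orig:{}
  T[3,3] 'a' = {T1}  orig:{}
  T[4,4] 'c' = {T0}  orig:{}
  T[5,5] 'b' = {A,B,T2}  orig:{A,B}
  T[6,6] 'a' = {T1}  orig:{}
  T[7,7] 'c' = {T0}  orig:{}
  T[8,8] 'b' = {A,B,T2}  orig:{A,B}
  T[9,9] 'a' = {T1}  orig:{}
  T[10,10] 'a' = {T1}  orig:{}
  T[0,1] 'ac' = {C}
  T[1,2] 'ca' = {A}
  T[2,3] 'aa' = {S}
  T[3,4] 'ac' = {C}
  T[4,5] 'cb' = ∅
  T[5,6] 'ba' = ∅
  T[6,7] 'ac' = {C}
  T[7,8] 'cb' = ∅
  T[8,9] 'ba' = ∅
  T[9,10] 'aa' = {S}
  T[0,2] 'aca' = ∅
  T[1,3] 'caa' = ∅
  T[2,4] 'aac' = ∅
  T[3,5] 'acb' = ∅
  T[4,6] 'cba' = ∅
  T[5,7] 'bac' = ∅
  T[6,8] 'acb' = ∅
  T[7,9] 'cba' = ∅
  T[8,10] 'baa' = {X4}  orig:{}
  T[0,3] 'acaa' = {X3}  orig:{}
  T[1,4] 'caac' = ∅
  T[2,5] 'aacb' = ∅
  T[3,6] 'acba' = ∅
  T[4,7] 'cbac' = ∅
  T[5,8] 'bacb' = ∅
  T[6,9] 'acba' = ∅
  T[7,10] 'cbaa' = ∅
  T[0,4] 'acaac' = ∅
  T[1,5] 'caacb' = ∅
  T[2,6] 'aacba' = ∅
  T[3,7] 'acbac' = ∅
  T[4,8] 'cbacb' = ∅
  T[5,9] 'bacba' = ∅
  T[6,10] 'acbaa' = {S}
  T[0,5] 'acaacb' = ∅
  T[1,6] 'caacba' = ∅
  T[2,7] 'aacbac' = ∅
  T[3,8] 'acbacb' = ∅
  T[4,9] 'cbacba' = ∅
  T[5,10] 'bacbaa' = {X4}  orig:{}
  T[0,6] 'acaacba' = ∅
  T[1,7] 'caacbac' = ∅
  T[2,8] 'aacbacb' = ∅
  T[3,9] 'acbacba' = ∅
  T[4,10] 'cbacbaa' = ∅
  T[0,7] 'acaacbac' = ∅
  T[1,8] 'caacbacb' = ∅
  T[2,9] 'aacbacba' = ∅
  T[3,10] 'acbacbaa' = {S}
  T[0,8] 'acaacbacb' = ∅
  T[1,9] 'caacbacba' = ∅
  T[2,10] 'aacbacbaa' = ∅
  T[0,9] 'acaacbacba' = ∅
  T[1,10] 'caacbacbaa' = ∅
  T[0,10] 'acaacbacbaa' = ∅

S ∉ T[0,10] ⇒ NO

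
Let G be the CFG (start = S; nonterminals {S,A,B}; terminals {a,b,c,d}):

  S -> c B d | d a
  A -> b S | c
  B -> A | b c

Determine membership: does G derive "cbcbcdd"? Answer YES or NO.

Convert to CNF:
  S -> T1 X4 | T2 T3
  A -> T0 S | c
  B -> T0 S | T0 T1 | c
  T0 -> b
  T1 -> c
  T2 -> d
  T3 -> a
  X4 -> B T2

Fill CYK table bottom-up:
  cell(0,0) c: {A,B,T1}  orig:{A,B}
  cell(1,1) b: {T0}  orig:{}
  cell(2,2) c: {A,B,T1}  orig:{A,B}
  cell(3,3) b: {T0}  orig:{}
  cell(4,4) c: {A,B,T1}  orig:{A,B}
  cell(5,5) d: {T2}  orig:{}
  cell(6,6) d: {T2}  orig:{}
  cell(0,1) cb: ∅
  cell(1,2) bc: {B}
  cell(2,3) cb: ∅
  cell(3,4) bc: {B}
  cell(4,5) cd: {X4}  orig:{}
  cell(5,6) dd: ∅
  cell(0,2) cbc: ∅
  cell(1,3) bcb: ∅
  cell(2,4) cbc: ∅
  cell(3,5) bcd: {X4}  orig:{}
  cell(4,6) cdd: ∅
  cell(0,3) cbcb: ∅
  cell(1,4) bcbc: ∅
  cell(2,5) cbcd: {S}
  cell(3,6) bcdd: ∅
  cell(0,4) cbcbc: ∅
  cell(1,5) bcbcd: {A,B}
  cell(2,6) cbcdd: ∅
  cell(0,5) cbcbcd: ∅
  cell(1,6) bcbcdd: {X4}  orig:{}
  cell(0,6) cbcbcdd: {S}

S ∈ T[0,6] ⇒ YES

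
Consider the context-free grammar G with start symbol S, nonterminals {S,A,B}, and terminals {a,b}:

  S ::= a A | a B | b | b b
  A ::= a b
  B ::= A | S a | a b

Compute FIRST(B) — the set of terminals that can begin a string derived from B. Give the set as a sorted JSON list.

FIRST iteration:
[1]
  A via A→a b: +{a}
  B via B→A: +{a}
  S via S→a A: +{a}
  S via S→b: +{b}
  FIRST[S]={a,b}  FIRST[A]={a}  FIRST[B]={a}
[2]
  B via B→S a: +{b}
  FIRST[S]={a,b}  FIRST[A]={a}  FIRST[B]={a,b}
[3] (no change)
  FIRST[S]={a,b}  FIRST[A]={a}  FIRST[B]={a,b}

FIRST(B) = ["a", "b"]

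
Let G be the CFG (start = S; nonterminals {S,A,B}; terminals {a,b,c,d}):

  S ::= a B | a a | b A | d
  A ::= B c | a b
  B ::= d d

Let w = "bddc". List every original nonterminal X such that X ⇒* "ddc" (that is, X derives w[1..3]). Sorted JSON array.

CNF form of G:
  S -> T1 B | T1 T1 | T2 A | d
  A -> B T0 | T1 T2
  B -> T3 T3
  T0 -> c
  T1 -> a
  T2 -> b
  T3 -> d

Fill CYK table bottom-up, restricted to cells inside w[1..3]:
  cell(1,1) d: {S,T3}  orig:{S}
  cell(2,2) d: {S,T3}  orig:{S}
  cell(3,3) c: {T0}  orig:{}
  cell(1,2) dd: {B}
  cell(2,3) dc: ∅
  cell(1,3) ddc: {A}

Original NTs in T[1,3] deriving "ddc": ["A"]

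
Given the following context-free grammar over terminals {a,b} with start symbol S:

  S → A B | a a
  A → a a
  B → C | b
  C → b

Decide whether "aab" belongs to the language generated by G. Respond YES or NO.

CNF form of G:
  S -> A B | T0 T0
  A -> T0 T0
  B -> b
  C -> b
  T0 -> a

Fill CYK table bottom-up:
  [0..0]={T0}  "a"  orig:{}
  [1..1]={T0}  "a"  orig:{}
  [2..2]={B,C}  "b"
  [0..1]={A,S}  "aa"
  [1..2]=∅  "ab"
  [0..2]={S}  "aab"

S ∈ T[0,2] ⇒ YES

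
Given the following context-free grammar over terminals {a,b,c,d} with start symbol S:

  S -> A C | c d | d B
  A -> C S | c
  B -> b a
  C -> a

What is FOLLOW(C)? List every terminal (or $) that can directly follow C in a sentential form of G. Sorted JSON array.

FIRST iteration:
iter 1:
  A via A→c: +{c}
  B via B→b a: +{b}
  C via C→a: +{a}
  S via S→A C: +{c}
  S via S→d B: +{d}
  FIRST(S)={c,d}  FIRST(A)={c}  FIRST(B)={b}  FIRST(C)={a}
iter 2:
  A via A→C S: +{a}
  S via S→A C: +{a}
  FIRST(S)={a,c,d}  FIRST(A)={a,c}  FIRST(B)={b}  FIRST(C)={a}
iter 3: — fixpoint
  FIRST(S)={a,c,d}  FIRST(A)={a,c}  FIRST(B)={b}  FIRST(C)={a}

Compute FOLLOW by fixpoint:
initialize: $ ∈ FOLLOW(S)
pass 1:
  A→C S: FOLLOW(C) ⊇ FIRST(S) = {a,c,d}; new: +{a,c,d}
  S→A C: FOLLOW(A) ⊇ FIRST(C) = {a}; new: +{a}
  S→A C: FOLLOW(C) ⊇ FOLLOW(S) ⊇ {$}; new: +{$}
  S→d B: FOLLOW(B) ⊇ FOLLOW(S) ⊇ {$}; new: +{$}
  FOLLOW(S)={$}  FOLLOW(A)={a}  FOLLOW(B)={$}  FOLLOW(C)={$,a,c,d}
pass 2:
  A→C S: FOLLOW(S) ⊇ FOLLOW(A) ⊇ {a}; new: +{a}
  S→d B: FOLLOW(B) ⊇ FOLLOW(S) ⊇ {$,a}; new: +{a}
  FOLLOW(S)={$,a}  FOLLOW(A)={a}  FOLLOW(B)={$,a}  FOLLOW(C)={$,a,c,d}
pass 3: (stable)
  FOLLOW(S)={$,a}  FOLLOW(A)={a}  FOLLOW(B)={$,a}  FOLLOW(C)={$,a,c,d}

FOLLOW(C) = ["$", "a", "c", "d"]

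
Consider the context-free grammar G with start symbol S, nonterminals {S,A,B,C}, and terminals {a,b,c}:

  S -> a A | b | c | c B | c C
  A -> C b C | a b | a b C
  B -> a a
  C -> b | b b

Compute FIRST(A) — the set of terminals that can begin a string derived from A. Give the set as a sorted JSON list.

FIRST iteration:
[1]
  A via A→a b: +{a}
  B via B→a a: +{a}
  C via C→b: +{b}
  S via S→a A: +{a}
  S via S→b: +{b}
  S via S→c: +{c}
  FIRST[S]={a,b,c}  FIRST[A]={a}  FIRST[B]={a}  FIRST[C]={b}
[2]
  A via A→C b C: +{b}
  FIRST[S]={a,b,c}  FIRST[A]={a,b}  FIRST[B]={a}  FIRST[C]={b}
[3] (stable)
  FIRST[S]={a,b,c}  FIRST[A]={a,b}  FIRST[B]={a}  FIRST[C]={b}

FIRST(A) = ["a", "b"]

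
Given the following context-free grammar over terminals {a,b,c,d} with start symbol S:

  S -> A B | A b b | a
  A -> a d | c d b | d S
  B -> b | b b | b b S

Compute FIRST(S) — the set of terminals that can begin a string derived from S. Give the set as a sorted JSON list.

Compute FIRST by fixpoint:
round 1:
  A via A→a d: +{a}
  A via A→c d b: +{c}
  A via A→d S: +{d}
  B via B→b: +{b}
  S via S→A B: +{a,c,d}
  FIRST(S)={a,c,d}  FIRST(A)={a,c,d}  FIRST(B)={b}
round 2: (stable)
  FIRST(S)={a,c,d}  FIRST(A)={a,c,d}  FIRST(B)={b}

FIRST(S) = ["a", "c", "d"]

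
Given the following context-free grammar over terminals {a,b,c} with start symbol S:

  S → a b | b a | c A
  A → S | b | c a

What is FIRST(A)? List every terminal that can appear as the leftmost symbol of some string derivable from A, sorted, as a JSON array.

FIRST sets, iterate to fixpoint:
iter 1:
  A via A→b: +{b}
  A via A→c a: +{c}
  S via S→a b: +{a}
  S via S→b a: +{b}
  S via S→c A: +{c}
  FIRST[S]={a,b,c}  FIRST[A]={b,c}
iter 2:
  A via A→S: +{a}
  FIRST[S]={a,b,c}  FIRST[A]={a,b,c}
iter 3: (no change)
  FIRST[S]={a,b,c}  FIRST[A]={a,b,c}

FIRST(A) = ["a", "b", "c"]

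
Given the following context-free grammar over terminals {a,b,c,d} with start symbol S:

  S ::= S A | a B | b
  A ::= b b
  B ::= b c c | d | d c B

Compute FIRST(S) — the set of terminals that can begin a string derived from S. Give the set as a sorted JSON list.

FIRST iteration:
[1]
  A via A→b b: +{b}
  B via B→b c c: +{b}
  B via B→d: +{d}
  S via S→a B: +{a}
  S via S→b: +{b}
  FIRST(S)={a,b}  FIRST(A)={b}  FIRST(B)={b,d}
[2] (stable)
  FIRST(S)={a,b}  FIRST(A)={b}  FIRST(B)={b,d}

FIRST(S) = ["a", "b"]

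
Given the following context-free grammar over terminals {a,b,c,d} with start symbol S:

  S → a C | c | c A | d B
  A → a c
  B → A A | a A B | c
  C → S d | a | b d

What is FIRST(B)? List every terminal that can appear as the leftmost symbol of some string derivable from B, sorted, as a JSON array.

Compute FIRST by fixpoint:
round 1:
  A via A→a c: +{a}
  B via B→A A: +{a}
  B via B→c: +{c}
  C via C→a: +{a}
  C via C→b d: +{b}
  S via S→a C: +{a}
  S via S→c: +{c}
  S via S→d B: +{d}
  FIRST[S]={a,c,d}  FIRST[A]={a}  FIRST[B]={a,c}  FIRST[C]={a,b}
round 2:
  C via C→S d: +{c,d}
  FIRST[S]={a,c,d}  FIRST[A]={a}  FIRST[B]={a,c}  FIRST[C]={a,b,c,d}
round 3: done
  FIRST[S]={a,c,d}  FIRST[A]={a}  FIRST[B]={a,c}  FIRST[C]={a,b,c,d}

FIRST(B) = ["a", "c"]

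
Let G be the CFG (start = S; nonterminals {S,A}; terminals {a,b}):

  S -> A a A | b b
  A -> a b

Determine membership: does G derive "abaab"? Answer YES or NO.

CNF form of G:
  S -> A X2 | T1 T1
  A -> T0 T1
  T0 -> a
  T1 -> b
  X2 -> T0 A

CYK table (by increasing span):
  cell(0,0) a: {T0}  orig:{}
  cell(1,1) b: {T1}  orig:{}
  cell(2,2) a: {T0}  orig:{}
  cell(3,3) a: {T0}  orig:{}
  cell(4,4) b: {T1}  orig:{}
  cell(0,1) ab: {A}
  cell(1,2) ba: ∅
  cell(2,3) aa: ∅
  cell(3,4) ab: {A}
  cell(0,2) aba: ∅
  cell(1,3) baa: ∅
  cell(2,4) aab: {X2}  orig:{}
  cell(0,3) abaa: ∅
  cell(1,4) baab: ∅
  cell(0,4) abaab: {S}

S ∈ T[0,4] ⇒ YES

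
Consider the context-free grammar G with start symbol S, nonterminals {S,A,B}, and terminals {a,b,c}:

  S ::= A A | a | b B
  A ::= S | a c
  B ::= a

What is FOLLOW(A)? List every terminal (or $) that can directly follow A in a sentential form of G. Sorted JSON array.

Compute FIRST by fixpoint:
pass 1:
  A via A→a c: +{a}
  B via B→a: +{a}
  S via S→A A: +{a}
  S via S→b B: +{b}
  FIRST(S)={a,b}  FIRST(A)={a}  FIRST(B)={a}
pass 2:
  A via A→S: +{b}
  FIRST(S)={a,b}  FIRST(A)={a,b}  FIRST(B)={a}
pass 3: — fixpoint
  FIRST(S)={a,b}  FIRST(A)={a,b}  FIRST(B)={a}

FOLLOW sets:
FOLLOW(S) := {$}
[1]
  S→A A: FOLLOW(A) ⊇ FIRST(A) = {a,b}; new: +{a,b}
  S→A A: FOLLOW(A) ⊇ FOLLOW(S) ⊇ {$}; new: +{$}
  S→b B: FOLLOW(B) ⊇ FOLLOW(S) ⊇ {$}; new: +{$}
  FOLLOW(S)={$}  FOLLOW(A)={$,a,b}  FOLLOW(B)={$}
[2]
  A→S: FOLLOW(S) ⊇ FOLLOW(A) ⊇ {$,a,b}; new: +{a,b}
  S→b B: FOLLOW(B) ⊇ FOLLOW(S) ⊇ {$,a,b}; new: +{a,b}
  FOLLOW(S)={$,a,b}  FOLLOW(A)={$,a,b}  FOLLOW(B)={$,a,b}
[3] done
  FOLLOW(S)={$,a,b}  FOLLOW(A)={$,a,b}  FOLLOW(B)={$,a,b}

FOLLOW(A) = ["$", "a", "b"]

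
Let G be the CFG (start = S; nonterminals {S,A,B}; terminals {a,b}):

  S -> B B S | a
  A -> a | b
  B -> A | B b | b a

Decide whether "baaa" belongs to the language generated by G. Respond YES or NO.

Convert to CNF:
  S -> B X2 | a
  A -> a | b
  B -> B T0 | T0 T1 | a | b
  T0 -> b
  T1 -> a
  X2 -> B S

Fill CYK table bottom-up:
  [0..0]={A,B,T0}  "b"  orig:{A,B}
  [1..1]={A,B,S,T1}  "a"  orig:{A,B,S}
  [2..2]={A,B,S,T1}  "a"  orig:{A,B,S}
  [3..3]={A,B,S,T1}  "a"  orig:{A,B,S}
  [0..1]={B,X2}  "ba"  orig:{B}
  [1..2]={X2}  "aa"  orig:{}
  [2..3]={X2}  "aa"  orig:{}
  [0..2]={S,X2}  "baa"  orig:{S}
  [1..3]={S}  "aaa"
  [0..3]={S,X2}  "baaa"  orig:{S}

S ∈ T[0,3] ⇒ YES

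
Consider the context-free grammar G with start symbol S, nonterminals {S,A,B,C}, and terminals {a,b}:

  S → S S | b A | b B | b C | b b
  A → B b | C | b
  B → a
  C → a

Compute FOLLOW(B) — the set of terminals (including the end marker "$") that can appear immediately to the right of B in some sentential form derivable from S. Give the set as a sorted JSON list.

FIRST sets, iterate to fixpoint:
round 1:
  A via A→b: +{b}
  B via B→a: +{a}
  C via C→a: +{a}
  S via S→b A: +{b}
  FIRST(S)={b}  FIRST(A)={b}  FIRST(B)={a}  FIRST(C)={a}
round 2:
  A via A→B b: +{a}
  FIRST(S)={b}  FIRST(A)={a,b}  FIRST(B)={a}  FIRST(C)={a}
round 3: — fixpoint
  FIRST(S)={b}  FIRST(A)={a,b}  FIRST(B)={a}  FIRST(C)={a}

FOLLOW iteration:
seed FOLLOW(S) with $
round 1:
  A→B b: FOLLOW(B) ⊇ FIRST(b) = {b}; new: +{b}
  S→S S: FOLLOW(S) ⊇ FIRST(S) = {b}; new: +{b}
  S→b A: FOLLOW(A) ⊇ FOLLOW(S) ⊇ {$,b}; new: +{$,b}
  S→b B: FOLLOW(B) ⊇ FOLLOW(S) ⊇ {$,b}; new: +{$}
  S→b C: FOLLOW(C) ⊇ FOLLOW(S) ⊇ {$,b}; new: +{$,b}
  FOLLOW[S]={$,b}  FOLLOW[A]={$,b}  FOLLOW[B]={$,b}  FOLLOW[C]={$,b}
round 2: — fixpoint
  FOLLOW[S]={$,b}  FOLLOW[A]={$,b}  FOLLOW[B]={$,b}  FOLLOW[C]={$,b}

FOLLOW(B) = ["$", "b"]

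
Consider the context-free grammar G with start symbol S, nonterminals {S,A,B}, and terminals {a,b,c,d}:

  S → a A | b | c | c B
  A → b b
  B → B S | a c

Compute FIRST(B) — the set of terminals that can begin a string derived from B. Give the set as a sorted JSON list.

FIRST iteration:
round 1:
  A via A→b b: +{b}
  B via B→a c: +{a}
  S via S→a A: +{a}
  S via S→b: +{b}
  S via S→c: +{c}
  FIRST[S]={a,b,c}  FIRST[A]={b}  FIRST[B]={a}
round 2: done
  FIRST[S]={a,b,c}  FIRST[A]={b}  FIRST[B]={a}

FIRST(B) = ["a"]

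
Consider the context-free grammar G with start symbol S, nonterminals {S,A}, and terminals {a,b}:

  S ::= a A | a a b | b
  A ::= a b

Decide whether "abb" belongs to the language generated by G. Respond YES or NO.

Convert to CNF:
  S -> T0 A | T0 X2 | b
  A -> T0 T1
  T0 -> a
  T1 -> b
  X2 -> T0 T1

CYK fill:
  cell(0,0) a: {T0}  orig:{}
  cell(1,1) b: {S,T1}  orig:{S}
  cell(2,2) b: {S,T1}  orig:{S}
  cell(0,1) ab: {A,X2}  orig:{A}
  cell(1,2) bb: ∅
  cell(0,2) abb: ∅

S ∉ T[0,2] ⇒ NO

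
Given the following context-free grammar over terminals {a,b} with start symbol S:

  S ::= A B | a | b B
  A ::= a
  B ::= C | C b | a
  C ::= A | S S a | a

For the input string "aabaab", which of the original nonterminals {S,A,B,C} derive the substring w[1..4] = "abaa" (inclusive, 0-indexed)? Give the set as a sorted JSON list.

Convert to CNF:
  S -> A B | T0 B | a
  A -> a
  B -> C T0 | S X2 | a
  C -> S X3 | a
  T0 -> b
  T1 -> a
  X2 -> S T1
  X3 -> S T1

Fill CYK table bottom-up, restricted to cells inside w[1..4]:
  cell(1,1) a: {A,B,C,S,T1}  orig:{A,B,C,S}
  cell(2,2) b: {T0}  orig:{}
  cell(3,3) a: {A,B,C,S,T1}  orig:{A,B,C,S}
  cell(4,4) a: {A,B,C,S,T1}  orig:{A,B,C,S}
  cell(1,2) ab: {B}
  cell(2,3) ba: {S}
  cell(3,4) aa: {S,X2,X3}  orig:{S}
  cell(1,3) aba: ∅
  cell(2,4) baa: {X2,X3}  orig:{}
  cell(1,4) abaa: {B,C}

Original NTs in T[1,4] deriving "abaa": ["B", "C"]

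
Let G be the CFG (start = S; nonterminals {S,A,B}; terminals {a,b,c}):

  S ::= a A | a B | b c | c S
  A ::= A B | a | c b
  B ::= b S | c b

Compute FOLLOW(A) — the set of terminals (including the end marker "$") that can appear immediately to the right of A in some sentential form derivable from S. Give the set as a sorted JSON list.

FIRST iteration:
pass 1:
  A via A→a: +{a}
  A via A→c b: +{c}
  B via B→b S: +{b}
  B via B→c b: +{c}
  S via S→a A: +{a}
  S via S→b c: +{b}
  S via S→c S: +{c}
  S: {a,b,c}  A: {a,c}  B: {b,c}
pass 2: (stable)
  S: {a,b,c}  A: {a,c}  B: {b,c}

Compute FOLLOW by fixpoint:
initialize: $ ∈ FOLLOW(S)
pass 1:
  A→A B: FOLLOW(A) ⊇ FIRST(B) = {b,c}; new: +{b,c}
  A→A B: FOLLOW(B) ⊇ FOLLOW(A) ⊇ {b,c}; new: +{b,c}
  B→b S: FOLLOW(S) ⊇ FOLLOW(B) ⊇ {b,c}; new: +{b,c}
  S→a A: FOLLOW(A) ⊇ FOLLOW(S) ⊇ {$,b,c}; new: +{$}
  S→a B: FOLLOW(B) ⊇ FOLLOW(S) ⊇ {$,b,c}; new: +{$}
  FOLLOW[S]={$,b,c}  FOLLOW[A]={$,b,c}  FOLLOW[B]={$,b,c}
pass 2: done
  FOLLOW[S]={$,b,c}  FOLLOW[A]={$,b,c}  FOLLOW[B]={$,b,c}

FOLLOW(A) = ["$", "b", "c"]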